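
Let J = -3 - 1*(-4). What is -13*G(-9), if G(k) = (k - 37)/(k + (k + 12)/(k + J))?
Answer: -4784/75 ≈ -63.787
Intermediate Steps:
J = 1 (J = -3 + 4 = 1)
G(k) = (-37 + k)/(k + (12 + k)/(1 + k)) (G(k) = (k - 37)/(k + (k + 12)/(k + 1)) = (-37 + k)/(k + (12 + k)/(1 + k)))
-13*G(-9) = -13*(-37 + (-9)**2 - 36*(-9))/(12 + (-9)**2 + 2*(-9)) = -13*(-37 + 81 + 324)/(12 + 81 - 18) = -13*368/75 = -4784/75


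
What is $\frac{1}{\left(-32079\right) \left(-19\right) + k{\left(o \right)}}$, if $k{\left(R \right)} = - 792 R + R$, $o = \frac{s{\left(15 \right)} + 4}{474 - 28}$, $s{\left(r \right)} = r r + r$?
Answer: $\frac{223}{135822221} \approx 1.6419 \cdot 10^{-6}$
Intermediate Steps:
$s{\left(r \right)} = r + r^{2}$ ($s{\left(r \right)} = r^{2} + r = r + r^{2}$)
$o = \frac{122}{223}$ ($o = \frac{15 \left(1 + 15\right) + 4}{474 - 28} = \frac{15 \cdot 16 + 4}{446} = \left(240 + 4\right) \frac{1}{446} = 244 \cdot \frac{1}{446} = \frac{122}{223} \approx 0.54708$)
$k{\left(R \right)} = - 791 R$
$\frac{1}{\left(-32079\right) \left(-19\right) + k{\left(o \right)}} = \frac{1}{\left(-32079\right) \left(-19\right) - \frac{96502}{223}} = \frac{1}{609501 - \frac{96502}{223}} = \frac{1}{\frac{135822221}{223}} = \frac{223}{135822221}$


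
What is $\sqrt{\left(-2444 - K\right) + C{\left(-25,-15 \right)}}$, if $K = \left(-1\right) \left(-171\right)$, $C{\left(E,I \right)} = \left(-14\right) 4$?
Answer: $i \sqrt{2671} \approx 51.682 i$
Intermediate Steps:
$C{\left(E,I \right)} = -56$
$K = 171$
$\sqrt{\left(-2444 - K\right) + C{\left(-25,-15 \right)}} = \sqrt{\left(-2444 - 171\right) - 56} = \sqrt{-2615 - 56} = \sqrt{-2671} = i \sqrt{2671}$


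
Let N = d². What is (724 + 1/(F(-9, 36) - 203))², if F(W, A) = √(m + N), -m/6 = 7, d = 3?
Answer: 11*(19346728*√33 + 1962107003*I)/(2*(203*√33 + 20588*I)) ≈ 5.2417e+5 - 0.20169*I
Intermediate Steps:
N = 9 (N = 3² = 9)
m = -42 (m = -6*7 = -42)
F(W, A) = I*√33 (F(W, A) = √(-42 + 9) = √(-33) = I*√33)
(724 + 1/(F(-9, 36) - 203))² = (724 + 1/(I*√33 - 203))² = (724 + 1/(-203 + I*√33))²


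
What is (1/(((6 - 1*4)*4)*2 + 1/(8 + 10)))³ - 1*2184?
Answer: -52716444864/24137569 ≈ -2184.0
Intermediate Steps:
(1/(((6 - 1*4)*4)*2 + 1/(8 + 10)))³ - 1*2184 = (1/(((6 - 4)*4)*2 + 1/18))³ - 2184 = (1/((2*4)*2 + 1/18))³ - 2184 = (1/(8*2 + 1/18))³ - 2184 = (1/(16 + 1/18))³ - 2184 = (1/(289/18))³ - 2184 = (18/289)³ - 2184 = 5832/24137569 - 2184 = -52716444864/24137569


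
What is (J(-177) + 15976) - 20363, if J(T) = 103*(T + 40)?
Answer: -18498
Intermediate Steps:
J(T) = 4120 + 103*T (J(T) = 103*(40 + T) = 4120 + 103*T)
(J(-177) + 15976) - 20363 = ((4120 + 103*(-177)) + 15976) - 20363 = ((4120 - 18231) + 15976) - 20363 = (-14111 + 15976) - 20363 = 1865 - 20363 = -18498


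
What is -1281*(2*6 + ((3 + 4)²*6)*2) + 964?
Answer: -767636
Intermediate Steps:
-1281*(2*6 + ((3 + 4)²*6)*2) + 964 = -1281*(12 + (7²*6)*2) + 964 = -1281*(12 + (49*6)*2) + 964 = -1281*(12 + 294*2) + 964 = -1281*(12 + 588) + 964 = -1281*600 + 964 = -768600 + 964 = -767636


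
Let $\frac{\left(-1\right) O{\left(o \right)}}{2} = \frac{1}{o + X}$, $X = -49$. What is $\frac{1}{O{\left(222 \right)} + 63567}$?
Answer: $\frac{173}{10997089} \approx 1.5731 \cdot 10^{-5}$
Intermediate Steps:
$O{\left(o \right)} = - \frac{2}{-49 + o}$ ($O{\left(o \right)} = - \frac{2}{o - 49} = - \frac{2}{-49 + o}$)
$\frac{1}{O{\left(222 \right)} + 63567} = \frac{1}{- \frac{2}{-49 + 222} + 63567} = \frac{1}{- \frac{2}{173} + 63567} = \frac{1}{\frac{10997089}{173}} = \frac{173}{10997089}$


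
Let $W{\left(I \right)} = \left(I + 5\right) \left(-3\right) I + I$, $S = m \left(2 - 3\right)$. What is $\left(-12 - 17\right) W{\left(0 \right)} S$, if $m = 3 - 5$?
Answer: $0$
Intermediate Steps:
$m = -2$ ($m = 3 - 5 = -2$)
$S = 2$ ($S = - 2 \left(2 - 3\right) = \left(-2\right) \left(-1\right) = 2$)
$W{\left(I \right)} = I + I \left(-15 - 3 I\right)$ ($W{\left(I \right)} = \left(5 + I\right) \left(-3\right) I + I = \left(-15 - 3 I\right) I + I = I \left(-15 - 3 I\right) + I = I + I \left(-15 - 3 I\right)$)
$\left(-12 - 17\right) W{\left(0 \right)} S = \left(-12 - 17\right) \left(\left(-1\right) 0 \left(14 + 3 \cdot 0\right)\right) 2 = \left(-12 - 17\right) \left(\left(-1\right) 0 \left(14 + 0\right)\right) 2 = - 29 \left(\left(-1\right) 0 \cdot 14\right) 2 = \left(-29\right) 0 \cdot 2 = 0 \cdot 2 = 0$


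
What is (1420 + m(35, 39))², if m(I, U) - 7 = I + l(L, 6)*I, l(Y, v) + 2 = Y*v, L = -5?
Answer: 116964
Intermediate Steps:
l(Y, v) = -2 + Y*v
m(I, U) = 7 - 31*I (m(I, U) = 7 + (I + (-2 - 5*6)*I) = 7 + (I + (-2 - 30)*I) = 7 + (I - 32*I) = 7 - 31*I)
(1420 + m(35, 39))² = (1420 + (7 - 31*35))² = (1420 + (7 - 1085))² = (1420 - 1078)² = 342² = 116964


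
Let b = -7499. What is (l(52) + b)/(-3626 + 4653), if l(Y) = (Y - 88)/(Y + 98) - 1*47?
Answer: -14512/1975 ≈ -7.3478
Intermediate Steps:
l(Y) = -47 + (-88 + Y)/(98 + Y) (l(Y) = (-88 + Y)/(98 + Y) - 47 = -47 + (-88 + Y)/(98 + Y))
(l(52) + b)/(-3626 + 4653) = (2*(-2347 - 23*52)/(98 + 52) - 7499)/(-3626 + 4653) = (2*(-2347 - 1196)/150 - 7499)/1027 = (2*(1/150)*(-3543) - 7499)*(1/1027) = (-1181/25 - 7499)*(1/1027) = -188656/25*1/1027 = -14512/1975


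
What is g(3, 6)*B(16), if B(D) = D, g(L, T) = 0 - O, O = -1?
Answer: 16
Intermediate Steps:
g(L, T) = 1 (g(L, T) = 0 - 1*(-1) = 0 + 1 = 1)
g(3, 6)*B(16) = 1*16 = 16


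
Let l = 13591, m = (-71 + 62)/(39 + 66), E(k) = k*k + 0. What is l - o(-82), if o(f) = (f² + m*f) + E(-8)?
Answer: 237859/35 ≈ 6796.0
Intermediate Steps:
E(k) = k² (E(k) = k² + 0 = k²)
m = -3/35 (m = -9/105 = -9*1/105 = -3/35 ≈ -0.085714)
o(f) = 64 + f² - 3*f/35 (o(f) = (f² - 3*f/35) + (-8)² = (f² - 3*f/35) + 64 = 64 + f² - 3*f/35)
l - o(-82) = 13591 - (64 + (-82)² - 3/35*(-82)) = 13591 - (64 + 6724 + 246/35) = 13591 - 1*237826/35 = 13591 - 237826/35 = 237859/35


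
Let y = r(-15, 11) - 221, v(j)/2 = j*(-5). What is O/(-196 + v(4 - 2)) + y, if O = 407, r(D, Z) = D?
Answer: -51383/216 ≈ -237.88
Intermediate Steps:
v(j) = -10*j (v(j) = 2*(j*(-5)) = 2*(-5*j) = -10*j)
y = -236 (y = -15 - 221 = -236)
O/(-196 + v(4 - 2)) + y = 407/(-196 - 10*(4 - 2)) - 236 = 407/(-196 - 10*2) - 236 = 407/(-196 - 20) - 236 = 407/(-216) - 236 = -1/216*407 - 236 = -407/216 - 236 = -51383/216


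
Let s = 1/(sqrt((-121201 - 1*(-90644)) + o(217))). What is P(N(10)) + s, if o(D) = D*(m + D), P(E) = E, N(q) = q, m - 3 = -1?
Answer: 10 + sqrt(16966)/16966 ≈ 10.008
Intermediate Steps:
m = 2 (m = 3 - 1 = 2)
o(D) = D*(2 + D)
s = sqrt(16966)/16966 (s = 1/(sqrt((-121201 - 1*(-90644)) + 217*(2 + 217))) = 1/(sqrt((-121201 + 90644) + 217*219)) = 1/(sqrt(-30557 + 47523)) = 1/(sqrt(16966)) = sqrt(16966)/16966 ≈ 0.0076773)
P(N(10)) + s = 10 + sqrt(16966)/16966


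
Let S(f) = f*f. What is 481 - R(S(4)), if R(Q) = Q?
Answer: 465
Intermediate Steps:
S(f) = f**2
481 - R(S(4)) = 481 - 1*4**2 = 481 - 1*16 = 481 - 16 = 465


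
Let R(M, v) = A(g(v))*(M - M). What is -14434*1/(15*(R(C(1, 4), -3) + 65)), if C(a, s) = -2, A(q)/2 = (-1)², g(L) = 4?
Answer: -14434/975 ≈ -14.804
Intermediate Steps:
A(q) = 2 (A(q) = 2*(-1)² = 2*1 = 2)
R(M, v) = 0 (R(M, v) = 2*(M - M) = 2*0 = 0)
-14434*1/(15*(R(C(1, 4), -3) + 65)) = -14434*1/(15*(0 + 65)) = -14434/(15*65) = -14434/975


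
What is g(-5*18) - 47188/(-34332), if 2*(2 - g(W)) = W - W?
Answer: 28963/8583 ≈ 3.3745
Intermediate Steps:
g(W) = 2 (g(W) = 2 - (W - W)/2 = 2 - ½*0 = 2 + 0 = 2)
g(-5*18) - 47188/(-34332) = 2 - 47188/(-34332) = 2 - 47188*(-1/34332) = 2 + 11797/8583 = 28963/8583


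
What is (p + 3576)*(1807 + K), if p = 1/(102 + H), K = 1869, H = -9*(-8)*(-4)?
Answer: 1222518130/93 ≈ 1.3145e+7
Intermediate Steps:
H = -288 (H = 72*(-4) = -288)
p = -1/186 (p = 1/(102 - 288) = 1/(-186) = -1/186 ≈ -0.0053763)
(p + 3576)*(1807 + K) = (-1/186 + 3576)*(1807 + 1869) = (665135/186)*3676 = 1222518130/93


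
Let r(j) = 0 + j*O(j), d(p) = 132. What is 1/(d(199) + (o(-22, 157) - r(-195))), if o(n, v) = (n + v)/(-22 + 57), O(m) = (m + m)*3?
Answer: -7/1596099 ≈ -4.3857e-6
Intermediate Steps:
O(m) = 6*m (O(m) = (2*m)*3 = 6*m)
o(n, v) = n/35 + v/35 (o(n, v) = (n + v)/35 = (n + v)*(1/35) = n/35 + v/35)
r(j) = 6*j² (r(j) = 0 + j*(6*j) = 0 + 6*j² = 6*j²)
1/(d(199) + (o(-22, 157) - r(-195))) = 1/(132 + (((1/35)*(-22) + (1/35)*157) - 6*(-195)²)) = 1/(132 + ((-22/35 + 157/35) - 6*38025)) = 1/(132 + (27/7 - 1*228150)) = 1/(132 + (27/7 - 228150)) = 1/(132 - 1597023/7) = 1/(-1596099/7) = -7/1596099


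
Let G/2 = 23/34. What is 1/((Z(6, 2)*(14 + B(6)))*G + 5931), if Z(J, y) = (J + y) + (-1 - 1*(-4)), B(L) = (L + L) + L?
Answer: 17/108923 ≈ 0.00015607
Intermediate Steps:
B(L) = 3*L (B(L) = 2*L + L = 3*L)
Z(J, y) = 3 + J + y (Z(J, y) = (J + y) + (-1 + 4) = (J + y) + 3 = 3 + J + y)
G = 23/17 (G = 2*(23/34) = 23/17 ≈ 1.3529)
1/((Z(6, 2)*(14 + B(6)))*G + 5931) = 1/(((3 + 6 + 2)*(14 + 3*6))*(23/17) + 5931) = 1/((11*(14 + 18))*(23/17) + 5931) = 1/((11*32)*(23/17) + 5931) = 1/(352*(23/17) + 5931) = 1/(8096/17 + 5931) = 1/(108923/17) = 17/108923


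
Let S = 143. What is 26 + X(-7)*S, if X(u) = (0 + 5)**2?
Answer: 3601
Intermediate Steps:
X(u) = 25 (X(u) = 5**2 = 25)
26 + X(-7)*S = 26 + 25*143 = 26 + 3575 = 3601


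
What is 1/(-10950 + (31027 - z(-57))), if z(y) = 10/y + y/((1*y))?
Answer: 57/1144342 ≈ 4.9810e-5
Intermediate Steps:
z(y) = 1 + 10/y (z(y) = 10/y + y/y = 10/y + 1 = 1 + 10/y)
1/(-10950 + (31027 - z(-57))) = 1/(-10950 + (31027 - (10 - 57)/(-57))) = 1/(-10950 + (31027 - (-1)*(-47)/57)) = 1/(-10950 + (31027 - 1*47/57)) = 1/(-10950 + (31027 - 47/57)) = 1/(-10950 + 1768492/57) = 1/(1144342/57) = 57/1144342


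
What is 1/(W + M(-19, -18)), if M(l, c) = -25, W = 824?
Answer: 1/799 ≈ 0.0012516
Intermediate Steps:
1/(W + M(-19, -18)) = 1/(824 - 25) = 1/799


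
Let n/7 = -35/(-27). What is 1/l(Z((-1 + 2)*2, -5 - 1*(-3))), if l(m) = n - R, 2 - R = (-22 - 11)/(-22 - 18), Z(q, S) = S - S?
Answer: 1080/8531 ≈ 0.12660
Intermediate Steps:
n = 245/27 (n = 7*(-35/(-27)) = 7*(-35*(-1/27)) = 7*(35/27) = 245/27 ≈ 9.0741)
Z(q, S) = 0
R = 47/40 (R = 2 - (-22 - 11)/(-22 - 18) = 2 - (-33)/(-40) = 2 - (-33)*(-1)/40 = 2 - 1*33/40 = 2 - 33/40 = 47/40 ≈ 1.1750)
l(m) = 8531/1080 (l(m) = 245/27 - 1*47/40 = 245/27 - 47/40 = 8531/1080)
1/l(Z((-1 + 2)*2, -5 - 1*(-3))) = 1/(8531/1080) = 1080/8531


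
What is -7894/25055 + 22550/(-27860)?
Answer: -78491709/69803230 ≈ -1.1245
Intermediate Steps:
-7894/25055 + 22550/(-27860) = -7894*1/25055 + 22550*(-1/27860) = -7894/25055 - 2255/2786 = -78491709/69803230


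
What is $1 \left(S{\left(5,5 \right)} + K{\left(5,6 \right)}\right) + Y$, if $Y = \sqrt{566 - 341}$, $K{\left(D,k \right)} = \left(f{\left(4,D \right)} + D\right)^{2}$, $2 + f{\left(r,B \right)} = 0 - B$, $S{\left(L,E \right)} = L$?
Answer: $24$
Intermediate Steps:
$f{\left(r,B \right)} = -2 - B$ ($f{\left(r,B \right)} = -2 + \left(0 - B\right) = -2 - B$)
$K{\left(D,k \right)} = 4$ ($K{\left(D,k \right)} = \left(\left(-2 - D\right) + D\right)^{2} = \left(-2\right)^{2} = 4$)
$Y = 15$ ($Y = \sqrt{225} = 15$)
$1 \left(S{\left(5,5 \right)} + K{\left(5,6 \right)}\right) + Y = 1 \left(5 + 4\right) + 15 = 1 \cdot 9 + 15 = 9 + 15 = 24$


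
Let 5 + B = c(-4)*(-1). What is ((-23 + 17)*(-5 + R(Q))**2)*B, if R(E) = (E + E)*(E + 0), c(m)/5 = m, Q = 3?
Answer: -15210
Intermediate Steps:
c(m) = 5*m
R(E) = 2*E**2 (R(E) = (2*E)*E = 2*E**2)
B = 15 (B = -5 + (5*(-4))*(-1) = -5 - 20*(-1) = -5 + 20 = 15)
((-23 + 17)*(-5 + R(Q))**2)*B = ((-23 + 17)*(-5 + 2*3**2)**2)*15 = -6*(-5 + 2*9)**2*15 = -6*(-5 + 18)**2*15 = -6*13**2*15 = -6*169*15 = -1014*15 = -15210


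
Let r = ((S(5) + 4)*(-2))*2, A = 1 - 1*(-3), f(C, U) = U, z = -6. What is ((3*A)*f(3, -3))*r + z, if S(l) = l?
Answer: 1290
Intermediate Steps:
A = 4 (A = 1 + 3 = 4)
r = -36 (r = ((5 + 4)*(-2))*2 = (9*(-2))*2 = -18*2 = -36)
((3*A)*f(3, -3))*r + z = ((3*4)*(-3))*(-36) - 6 = (12*(-3))*(-36) - 6 = -36*(-36) - 6 = 1296 - 6 = 1290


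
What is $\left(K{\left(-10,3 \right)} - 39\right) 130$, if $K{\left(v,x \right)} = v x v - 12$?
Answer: $32370$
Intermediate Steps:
$K{\left(v,x \right)} = -12 + x v^{2}$ ($K{\left(v,x \right)} = x v^{2} - 12 = -12 + x v^{2}$)
$\left(K{\left(-10,3 \right)} - 39\right) 130 = \left(\left(-12 + 3 \left(-10\right)^{2}\right) - 39\right) 130 = \left(\left(-12 + 3 \cdot 100\right) - 39\right) 130 = \left(\left(-12 + 300\right) - 39\right) 130 = \left(288 - 39\right) 130 = 249 \cdot 130 = 32370$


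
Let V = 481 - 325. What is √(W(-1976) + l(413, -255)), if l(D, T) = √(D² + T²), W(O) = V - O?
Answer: √(2132 + √235594) ≈ 51.160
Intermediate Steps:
V = 156
W(O) = 156 - O
√(W(-1976) + l(413, -255)) = √((156 - 1*(-1976)) + √(413² + (-255)²)) = √((156 + 1976) + √(170569 + 65025)) = √(2132 + √235594)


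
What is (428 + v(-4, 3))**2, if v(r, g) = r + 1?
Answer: 180625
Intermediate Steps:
v(r, g) = 1 + r
(428 + v(-4, 3))**2 = (428 + (1 - 4))**2 = (428 - 3)**2 = 425**2 = 180625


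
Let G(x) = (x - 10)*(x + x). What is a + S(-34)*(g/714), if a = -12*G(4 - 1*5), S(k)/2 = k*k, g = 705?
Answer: 14132/7 ≈ 2018.9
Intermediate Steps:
G(x) = 2*x*(-10 + x) (G(x) = (-10 + x)*(2*x) = 2*x*(-10 + x))
S(k) = 2*k² (S(k) = 2*(k*k) = 2*k²)
a = -264 (a = -24*(4 - 1*5)*(-10 + (4 - 1*5)) = -24*(4 - 5)*(-10 + (4 - 5)) = -24*(-1)*(-10 - 1) = -24*(-1)*(-11) = -12*22 = -264)
a + S(-34)*(g/714) = -264 + (2*(-34)²)*(705/714) = -264 + (2*1156)*(705*(1/714)) = -264 + 2312*(235/238) = -264 + 15980/7 = 14132/7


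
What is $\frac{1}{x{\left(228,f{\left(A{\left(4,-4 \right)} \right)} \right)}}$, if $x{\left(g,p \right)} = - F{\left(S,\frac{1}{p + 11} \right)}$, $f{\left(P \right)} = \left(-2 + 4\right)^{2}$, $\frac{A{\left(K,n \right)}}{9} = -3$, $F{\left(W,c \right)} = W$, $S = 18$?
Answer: $- \frac{1}{18} \approx -0.055556$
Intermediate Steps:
$A{\left(K,n \right)} = -27$ ($A{\left(K,n \right)} = 9 \left(-3\right) = -27$)
$f{\left(P \right)} = 4$ ($f{\left(P \right)} = 2^{2} = 4$)
$x{\left(g,p \right)} = -18$ ($x{\left(g,p \right)} = \left(-1\right) 18 = -18$)
$\frac{1}{x{\left(228,f{\left(A{\left(4,-4 \right)} \right)} \right)}} = \frac{1}{-18} = - \frac{1}{18}$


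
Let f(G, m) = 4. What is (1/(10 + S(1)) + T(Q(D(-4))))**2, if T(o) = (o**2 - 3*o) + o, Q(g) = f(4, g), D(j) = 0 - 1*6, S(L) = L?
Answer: 7921/121 ≈ 65.463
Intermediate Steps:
D(j) = -6 (D(j) = 0 - 6 = -6)
Q(g) = 4
T(o) = o**2 - 2*o
(1/(10 + S(1)) + T(Q(D(-4))))**2 = (1/(10 + 1) + 4*(-2 + 4))**2 = (1/11 + 4*2)**2 = (1/11 + 8)**2 = (89/11)**2 = 7921/121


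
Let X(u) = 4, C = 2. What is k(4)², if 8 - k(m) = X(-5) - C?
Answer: 36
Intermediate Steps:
k(m) = 6 (k(m) = 8 - (4 - 1*2) = 8 - (4 - 2) = 8 - 1*2 = 8 - 2 = 6)
k(4)² = 6² = 36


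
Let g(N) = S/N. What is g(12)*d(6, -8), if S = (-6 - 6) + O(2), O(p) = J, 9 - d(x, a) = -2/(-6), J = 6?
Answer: -13/3 ≈ -4.3333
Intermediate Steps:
d(x, a) = 26/3 (d(x, a) = 9 - (-2)/(-6) = 9 - (-2)*(-1)/6 = 9 - 1*⅓ = 9 - ⅓ = 26/3)
O(p) = 6
S = -6 (S = (-6 - 6) + 6 = -12 + 6 = -6)
g(N) = -6/N
g(12)*d(6, -8) = -6/12*(26/3) = -6*1/12*(26/3) = -½*26/3 = -13/3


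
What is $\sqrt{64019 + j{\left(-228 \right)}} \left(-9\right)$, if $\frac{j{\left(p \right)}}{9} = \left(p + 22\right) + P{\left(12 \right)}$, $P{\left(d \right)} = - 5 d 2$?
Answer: $- 9 \sqrt{61085} \approx -2224.4$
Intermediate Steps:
$P{\left(d \right)} = - 10 d$
$j{\left(p \right)} = -882 + 9 p$ ($j{\left(p \right)} = 9 \left(\left(p + 22\right) - 120\right) = 9 \left(\left(22 + p\right) - 120\right) = 9 \left(-98 + p\right) = -882 + 9 p$)
$\sqrt{64019 + j{\left(-228 \right)}} \left(-9\right) = \sqrt{64019 + \left(-882 + 9 \left(-228\right)\right)} \left(-9\right) = \sqrt{64019 - 2934} \left(-9\right) = \sqrt{61085} \left(-9\right) = - 9 \sqrt{61085}$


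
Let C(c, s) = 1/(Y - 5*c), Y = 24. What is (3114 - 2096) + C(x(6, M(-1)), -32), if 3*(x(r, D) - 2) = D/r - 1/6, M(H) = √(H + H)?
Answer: 22431136/22033 + 30*I*√2/22033 ≈ 1018.1 + 0.0019256*I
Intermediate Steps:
M(H) = √2*√H (M(H) = √(2*H) = √2*√H)
x(r, D) = 35/18 + D/(3*r) (x(r, D) = 2 + (D/r - 1/6)/3 = 2 + (D/r - 1*⅙)/3 = 2 + (D/r - ⅙)/3 = 2 + (-⅙ + D/r)/3 = 2 + (-1/18 + D/(3*r)) = 35/18 + D/(3*r))
C(c, s) = 1/(24 - 5*c)
(3114 - 2096) + C(x(6, M(-1)), -32) = (3114 - 2096) - 1/(-24 + 5*(35/18 + (⅓)*(√2*√(-1))/6)) = 1018 - 1/(-24 + 5*(35/18 + (⅓)*(√2*I)*(⅙))) = 1018 - 1/(-24 + 5*(35/18 + (⅓)*(I*√2)*(⅙))) = 1018 - 1/(-24 + 5*(35/18 + I*√2/18)) = 1018 - 1/(-24 + (175/18 + 5*I*√2/18)) = 1018 - 1/(-257/18 + 5*I*√2/18)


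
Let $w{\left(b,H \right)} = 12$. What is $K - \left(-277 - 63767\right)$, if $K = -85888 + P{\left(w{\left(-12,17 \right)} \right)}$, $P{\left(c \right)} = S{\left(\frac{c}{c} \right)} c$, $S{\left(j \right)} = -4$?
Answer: $-21892$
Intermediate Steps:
$P{\left(c \right)} = - 4 c$
$K = -85936$ ($K = -85888 - 48 = -85936$)
$K - \left(-277 - 63767\right) = -85936 - \left(-277 - 63767\right) = -85936 - -64044 = -85936 + 64044 = -21892$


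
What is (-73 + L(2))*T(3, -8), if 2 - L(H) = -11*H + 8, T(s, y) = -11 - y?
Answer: 171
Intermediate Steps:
L(H) = -6 + 11*H (L(H) = 2 - (-11*H + 8) = 2 - (8 - 11*H) = 2 + (-8 + 11*H) = -6 + 11*H)
(-73 + L(2))*T(3, -8) = (-73 + (-6 + 11*2))*(-11 - 1*(-8)) = (-73 + (-6 + 22))*(-11 + 8) = (-73 + 16)*(-3) = -57*(-3) = 171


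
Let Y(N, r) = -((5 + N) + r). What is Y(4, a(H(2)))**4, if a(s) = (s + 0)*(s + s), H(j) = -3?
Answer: 531441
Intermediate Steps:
a(s) = 2*s**2 (a(s) = s*(2*s) = 2*s**2)
Y(N, r) = -5 - N - r (Y(N, r) = -(5 + N + r) = -5 - N - r)
Y(4, a(H(2)))**4 = (-5 - 1*4 - 2*(-3)**2)**4 = (-5 - 4 - 2*9)**4 = (-5 - 4 - 1*18)**4 = (-5 - 4 - 18)**4 = (-27)**4 = 531441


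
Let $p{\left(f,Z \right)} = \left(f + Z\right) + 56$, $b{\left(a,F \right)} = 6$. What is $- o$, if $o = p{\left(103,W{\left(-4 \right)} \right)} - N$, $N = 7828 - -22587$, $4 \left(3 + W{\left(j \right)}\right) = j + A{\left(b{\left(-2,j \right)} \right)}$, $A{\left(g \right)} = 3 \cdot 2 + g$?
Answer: $30257$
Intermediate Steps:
$A{\left(g \right)} = 6 + g$
$W{\left(j \right)} = \frac{j}{4}$ ($W{\left(j \right)} = -3 + \frac{j + \left(6 + 6\right)}{4} = -3 + \frac{j + 12}{4} = -3 + \frac{12 + j}{4} = -3 + \left(3 + \frac{j}{4}\right) = \frac{j}{4}$)
$p{\left(f,Z \right)} = 56 + Z + f$ ($p{\left(f,Z \right)} = \left(Z + f\right) + 56 = 56 + Z + f$)
$N = 30415$ ($N = 7828 + 22587 = 30415$)
$o = -30257$ ($o = \left(56 + \frac{1}{4} \left(-4\right) + 103\right) - 30415 = \left(56 - 1 + 103\right) - 30415 = 158 - 30415 = -30257$)
$- o = \left(-1\right) \left(-30257\right) = 30257$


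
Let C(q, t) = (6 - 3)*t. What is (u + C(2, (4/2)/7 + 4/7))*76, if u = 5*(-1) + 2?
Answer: -228/7 ≈ -32.571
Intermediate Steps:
C(q, t) = 3*t
u = -3 (u = -5 + 2 = -3)
(u + C(2, (4/2)/7 + 4/7))*76 = (-3 + 3*((4/2)/7 + 4/7))*76 = (-3 + 3*((4*(½))*(⅐) + 4*(⅐)))*76 = (-3 + 3*(2*(⅐) + 4/7))*76 = (-3 + 3*(2/7 + 4/7))*76 = (-3 + 3*(6/7))*76 = (-3 + 18/7)*76 = -3/7*76 = -228/7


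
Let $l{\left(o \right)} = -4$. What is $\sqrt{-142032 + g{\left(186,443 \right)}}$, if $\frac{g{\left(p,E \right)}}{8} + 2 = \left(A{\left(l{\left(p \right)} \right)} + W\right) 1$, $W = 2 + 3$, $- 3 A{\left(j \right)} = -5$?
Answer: $\frac{128 i \sqrt{78}}{3} \approx 376.82 i$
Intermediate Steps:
$A{\left(j \right)} = \frac{5}{3}$ ($A{\left(j \right)} = \left(- \frac{1}{3}\right) \left(-5\right) = \frac{5}{3}$)
$W = 5$
$g{\left(p,E \right)} = \frac{112}{3}$ ($g{\left(p,E \right)} = -16 + 8 \left(\frac{5}{3} + 5\right) 1 = -16 + 8 \cdot \frac{20}{3} \cdot 1 = -16 + 8 \cdot \frac{20}{3} = -16 + \frac{160}{3} = \frac{112}{3}$)
$\sqrt{-142032 + g{\left(186,443 \right)}} = \sqrt{-142032 + \frac{112}{3}} = \sqrt{- \frac{425984}{3}} = \frac{128 i \sqrt{78}}{3}$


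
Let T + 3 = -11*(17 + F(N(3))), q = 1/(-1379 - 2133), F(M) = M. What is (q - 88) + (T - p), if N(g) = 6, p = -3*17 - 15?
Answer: -976337/3512 ≈ -278.00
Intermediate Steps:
p = -66 (p = -51 - 15 = -66)
q = -1/3512 (q = 1/(-3512) = -1/3512 ≈ -0.00028474)
T = -256 (T = -3 - 11*(17 + 6) = -3 - 11*23 = -3 - 253 = -256)
(q - 88) + (T - p) = (-1/3512 - 88) + (-256 - 1*(-66)) = -309057/3512 + (-256 + 66) = -309057/3512 - 190 = -976337/3512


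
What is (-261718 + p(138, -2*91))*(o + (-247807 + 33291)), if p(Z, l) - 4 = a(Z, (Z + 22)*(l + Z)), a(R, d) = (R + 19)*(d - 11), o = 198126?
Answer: 22433337190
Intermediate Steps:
a(R, d) = (-11 + d)*(19 + R) (a(R, d) = (19 + R)*(-11 + d) = (-11 + d)*(19 + R))
p(Z, l) = -205 - 11*Z + 19*(22 + Z)*(Z + l) + Z*(22 + Z)*(Z + l) (p(Z, l) = 4 + (-209 - 11*Z + 19*((Z + 22)*(l + Z)) + Z*((Z + 22)*(l + Z))) = 4 + (-209 - 11*Z + 19*((22 + Z)*(Z + l)) + Z*((22 + Z)*(Z + l))) = 4 + (-209 - 11*Z + 19*(22 + Z)*(Z + l) + Z*(22 + Z)*(Z + l)) = -205 - 11*Z + 19*(22 + Z)*(Z + l) + Z*(22 + Z)*(Z + l))
(-261718 + p(138, -2*91))*(o + (-247807 + 33291)) = (-261718 + (-205 + 138³ + 41*138² + 407*138 + 418*(-2*91) - 2*91*138² + 41*138*(-2*91)))*(198126 + (-247807 + 33291)) = (-261718 + (-205 + 2628072 + 41*19044 + 56166 + 418*(-182) - 182*19044 + 41*138*(-182)))*(198126 - 214516) = (-261718 + (-205 + 2628072 + 780804 + 56166 - 76076 - 3466008 - 1029756))*(-16390) = (-261718 - 1107003)*(-16390) = -1368721*(-16390) = 22433337190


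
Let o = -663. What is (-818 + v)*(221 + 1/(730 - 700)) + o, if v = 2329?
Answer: 9999551/30 ≈ 3.3332e+5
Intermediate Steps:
(-818 + v)*(221 + 1/(730 - 700)) + o = (-818 + 2329)*(221 + 1/(730 - 700)) - 663 = 1511*(221 + 1/30) - 663 = 1511*(6631/30) - 663 = 10019441/30 - 663 = 9999551/30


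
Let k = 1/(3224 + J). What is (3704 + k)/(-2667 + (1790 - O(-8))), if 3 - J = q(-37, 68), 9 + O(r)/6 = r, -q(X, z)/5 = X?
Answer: -11267569/2357550 ≈ -4.7794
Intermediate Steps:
q(X, z) = -5*X
O(r) = -54 + 6*r
J = -182 (J = 3 - (-5)*(-37) = 3 - 1*185 = 3 - 185 = -182)
k = 1/3042 (k = 1/(3224 - 182) = 1/3042 ≈ 0.00032873)
(3704 + k)/(-2667 + (1790 - O(-8))) = (3704 + 1/3042)/(-2667 + (1790 - (-54 + 6*(-8)))) = 11267569/(3042*(-2667 + (1790 - (-54 - 48)))) = 11267569/(3042*(-2667 + (1790 - 1*(-102)))) = 11267569/(3042*(-2667 + (1790 + 102))) = 11267569/(3042*(-2667 + 1892)) = (11267569/3042)/(-775) = (11267569/3042)*(-1/775) = -11267569/2357550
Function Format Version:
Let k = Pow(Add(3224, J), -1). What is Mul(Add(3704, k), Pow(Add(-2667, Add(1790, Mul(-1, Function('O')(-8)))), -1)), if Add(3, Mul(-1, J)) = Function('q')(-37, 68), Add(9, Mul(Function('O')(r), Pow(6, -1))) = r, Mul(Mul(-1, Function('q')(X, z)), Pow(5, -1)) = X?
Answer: Rational(-11267569, 2357550) ≈ -4.7794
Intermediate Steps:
Function('q')(X, z) = Mul(-5, X)
Function('O')(r) = Add(-54, Mul(6, r))
J = -182 (J = Add(3, Mul(-1, Mul(-5, -37))) = Add(3, Mul(-1, 185)) = Add(3, -185) = -182)
k = Rational(1, 3042) (k = Pow(Add(3224, -182), -1) = Pow(3042, -1) = Rational(1, 3042) ≈ 0.00032873)
Mul(Add(3704, k), Pow(Add(-2667, Add(1790, Mul(-1, Function('O')(-8)))), -1)) = Mul(Add(3704, Rational(1, 3042)), Pow(Add(-2667, Add(1790, Mul(-1, Add(-54, Mul(6, -8))))), -1)) = Mul(Rational(11267569, 3042), Pow(Add(-2667, Add(1790, Mul(-1, Add(-54, -48)))), -1)) = Mul(Rational(11267569, 3042), Pow(Add(-2667, Add(1790, Mul(-1, -102))), -1)) = Mul(Rational(11267569, 3042), Pow(Add(-2667, Add(1790, 102)), -1)) = Mul(Rational(11267569, 3042), Pow(Add(-2667, 1892), -1)) = Mul(Rational(11267569, 3042), Pow(-775, -1)) = Mul(Rational(11267569, 3042), Rational(-1, 775)) = Rational(-11267569, 2357550)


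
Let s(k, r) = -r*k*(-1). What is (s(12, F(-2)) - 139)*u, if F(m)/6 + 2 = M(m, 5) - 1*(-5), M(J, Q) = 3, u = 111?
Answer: 32523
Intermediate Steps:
F(m) = 36 (F(m) = -12 + 6*(3 - 1*(-5)) = -12 + 6*(3 + 5) = -12 + 6*8 = -12 + 48 = 36)
s(k, r) = k*r (s(k, r) = -k*r*(-1) = -(-1)*k*r = k*r)
(s(12, F(-2)) - 139)*u = (12*36 - 139)*111 = (432 - 139)*111 = 293*111 = 32523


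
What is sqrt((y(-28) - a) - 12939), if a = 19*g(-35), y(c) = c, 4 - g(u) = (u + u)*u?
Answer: 3*sqrt(3723) ≈ 183.05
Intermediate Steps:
g(u) = 4 - 2*u**2 (g(u) = 4 - (u + u)*u = 4 - 2*u*u = 4 - 2*u**2)
a = -46474 (a = 19*(4 - 2*(-35)**2) = 19*(4 - 2*1225) = 19*(4 - 2450) = 19*(-2446) = -46474)
sqrt((y(-28) - a) - 12939) = sqrt((-28 - 1*(-46474)) - 12939) = sqrt((-28 + 46474) - 12939) = sqrt(46446 - 12939) = sqrt(33507) = 3*sqrt(3723)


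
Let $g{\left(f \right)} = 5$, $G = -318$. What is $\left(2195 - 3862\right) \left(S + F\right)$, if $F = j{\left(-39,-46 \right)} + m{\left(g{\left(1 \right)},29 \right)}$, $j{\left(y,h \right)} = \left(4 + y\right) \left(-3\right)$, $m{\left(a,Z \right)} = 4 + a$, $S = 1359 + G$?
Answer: $-1925385$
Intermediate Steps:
$S = 1041$ ($S = 1359 - 318 = 1041$)
$j{\left(y,h \right)} = -12 - 3 y$
$F = 114$ ($F = \left(-12 - -117\right) + \left(4 + 5\right) = \left(-12 + 117\right) + 9 = 105 + 9 = 114$)
$\left(2195 - 3862\right) \left(S + F\right) = \left(2195 - 3862\right) \left(1041 + 114\right) = \left(-1667\right) 1155 = -1925385$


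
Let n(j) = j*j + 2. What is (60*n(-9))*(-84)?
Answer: -418320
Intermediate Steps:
n(j) = 2 + j² (n(j) = j² + 2 = 2 + j²)
(60*n(-9))*(-84) = (60*(2 + (-9)²))*(-84) = (60*(2 + 81))*(-84) = (60*83)*(-84) = 4980*(-84) = -418320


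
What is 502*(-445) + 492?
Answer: -222898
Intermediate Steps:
502*(-445) + 492 = -223390 + 492 = -222898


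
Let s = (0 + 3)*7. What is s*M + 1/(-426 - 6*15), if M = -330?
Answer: -3575881/516 ≈ -6930.0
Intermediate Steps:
s = 21 (s = 3*7 = 21)
s*M + 1/(-426 - 6*15) = 21*(-330) + 1/(-426 - 6*15) = -6930 + 1/(-426 - 90) = -6930 + 1/(-516) = -6930 - 1/516 = -3575881/516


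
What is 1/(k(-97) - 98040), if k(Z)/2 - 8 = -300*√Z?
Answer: I/(8*(-12253*I + 75*√97)) ≈ -1.0165e-5 + 6.1277e-7*I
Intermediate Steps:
k(Z) = 16 - 600*√Z (k(Z) = 16 + 2*(-300*√Z) = 16 - 600*√Z)
1/(k(-97) - 98040) = 1/((16 - 600*I*√97) - 98040) = 1/(-98024 - 600*I*√97)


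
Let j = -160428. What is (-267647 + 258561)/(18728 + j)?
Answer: 4543/70850 ≈ 0.064121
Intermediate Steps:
(-267647 + 258561)/(18728 + j) = (-267647 + 258561)/(18728 - 160428) = -9086/(-141700) = -9086*(-1/141700) = 4543/70850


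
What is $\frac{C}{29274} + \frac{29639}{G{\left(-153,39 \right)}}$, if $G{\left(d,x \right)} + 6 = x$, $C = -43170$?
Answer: $\frac{144371246}{161007} \approx 896.68$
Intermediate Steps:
$G{\left(d,x \right)} = -6 + x$
$\frac{C}{29274} + \frac{29639}{G{\left(-153,39 \right)}} = - \frac{43170}{29274} + \frac{29639}{-6 + 39} = \left(-43170\right) \frac{1}{29274} + \frac{29639}{33} = - \frac{7195}{4879} + 29639 \cdot \frac{1}{33} = - \frac{7195}{4879} + \frac{29639}{33} = \frac{144371246}{161007}$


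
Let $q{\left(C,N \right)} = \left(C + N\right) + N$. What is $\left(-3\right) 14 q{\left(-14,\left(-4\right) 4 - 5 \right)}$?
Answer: $2352$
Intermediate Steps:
$q{\left(C,N \right)} = C + 2 N$
$\left(-3\right) 14 q{\left(-14,\left(-4\right) 4 - 5 \right)} = \left(-3\right) 14 \left(-14 + 2 \left(\left(-4\right) 4 - 5\right)\right) = - 42 \left(-14 + 2 \left(-16 - 5\right)\right) = - 42 \left(-14 + 2 \left(-21\right)\right) = - 42 \left(-14 - 42\right) = \left(-42\right) \left(-56\right) = 2352$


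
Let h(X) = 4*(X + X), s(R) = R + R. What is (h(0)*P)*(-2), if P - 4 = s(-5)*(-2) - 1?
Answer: 0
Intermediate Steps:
s(R) = 2*R
h(X) = 8*X (h(X) = 4*(2*X) = 8*X)
P = 23 (P = 4 + ((2*(-5))*(-2) - 1) = 4 + (-10*(-2) - 1) = 4 + (20 - 1) = 4 + 19 = 23)
(h(0)*P)*(-2) = ((8*0)*23)*(-2) = (0*23)*(-2) = 0*(-2) = 0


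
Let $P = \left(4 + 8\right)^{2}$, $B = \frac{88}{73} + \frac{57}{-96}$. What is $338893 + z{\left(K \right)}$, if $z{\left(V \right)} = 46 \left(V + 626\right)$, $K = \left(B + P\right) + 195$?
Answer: $\frac{447707411}{1168} \approx 3.8331 \cdot 10^{5}$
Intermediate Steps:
$B = \frac{1429}{2336}$ ($B = 88 \cdot \frac{1}{73} + 57 \left(- \frac{1}{96}\right) = \frac{88}{73} - \frac{19}{32} = \frac{1429}{2336} \approx 0.61173$)
$P = 144$ ($P = 12^{2} = 144$)
$K = \frac{793333}{2336}$ ($K = \left(\frac{1429}{2336} + 144\right) + 195 = \frac{337813}{2336} + 195 = \frac{793333}{2336} \approx 339.61$)
$z{\left(V \right)} = 28796 + 46 V$ ($z{\left(V \right)} = 46 \left(626 + V\right) = 28796 + 46 V$)
$338893 + z{\left(K \right)} = 338893 + \left(28796 + 46 \cdot \frac{793333}{2336}\right) = 338893 + \left(28796 + \frac{18246659}{1168}\right) = 338893 + \frac{51880387}{1168} = \frac{447707411}{1168}$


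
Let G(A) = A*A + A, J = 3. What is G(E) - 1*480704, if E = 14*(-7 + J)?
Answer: -477624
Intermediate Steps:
E = -56 (E = 14*(-7 + 3) = 14*(-4) = -56)
G(A) = A + A² (G(A) = A² + A = A + A²)
G(E) - 1*480704 = -56*(1 - 56) - 1*480704 = -56*(-55) - 480704 = 3080 - 480704 = -477624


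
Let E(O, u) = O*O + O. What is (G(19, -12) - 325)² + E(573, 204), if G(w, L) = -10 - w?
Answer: 454218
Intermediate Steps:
E(O, u) = O + O² (E(O, u) = O² + O = O + O²)
(G(19, -12) - 325)² + E(573, 204) = ((-10 - 1*19) - 325)² + 573*(1 + 573) = ((-10 - 19) - 325)² + 573*574 = (-29 - 325)² + 328902 = (-354)² + 328902 = 125316 + 328902 = 454218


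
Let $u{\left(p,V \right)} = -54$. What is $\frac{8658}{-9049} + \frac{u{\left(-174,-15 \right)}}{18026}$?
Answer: $- \frac{78278877}{81558637} \approx -0.95979$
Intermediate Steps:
$\frac{8658}{-9049} + \frac{u{\left(-174,-15 \right)}}{18026} = \frac{8658}{-9049} - \frac{54}{18026} = 8658 \left(- \frac{1}{9049}\right) - \frac{27}{9013} = - \frac{8658}{9049} - \frac{27}{9013} = - \frac{78278877}{81558637}$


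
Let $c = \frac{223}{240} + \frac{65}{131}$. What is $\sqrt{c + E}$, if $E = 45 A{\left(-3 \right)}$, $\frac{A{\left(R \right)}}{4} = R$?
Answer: $\frac{i \sqrt{33272926455}}{7860} \approx 23.207 i$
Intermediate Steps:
$A{\left(R \right)} = 4 R$
$c = \frac{44813}{31440}$ ($c = 223 \cdot \frac{1}{240} + 65 \cdot \frac{1}{131} = \frac{223}{240} + \frac{65}{131} = \frac{44813}{31440} \approx 1.4254$)
$E = -540$ ($E = 45 \cdot 4 \left(-3\right) = 45 \left(-12\right) = -540$)
$\sqrt{c + E} = \sqrt{\frac{44813}{31440} - 540} = \sqrt{- \frac{16932787}{31440}} = \frac{i \sqrt{33272926455}}{7860}$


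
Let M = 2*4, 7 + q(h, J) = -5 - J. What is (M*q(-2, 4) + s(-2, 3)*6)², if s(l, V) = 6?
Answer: 8464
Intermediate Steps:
q(h, J) = -12 - J (q(h, J) = -7 + (-5 - J) = -12 - J)
M = 8
(M*q(-2, 4) + s(-2, 3)*6)² = (8*(-12 - 1*4) + 6*6)² = (8*(-12 - 4) + 36)² = (8*(-16) + 36)² = (-128 + 36)² = (-92)² = 8464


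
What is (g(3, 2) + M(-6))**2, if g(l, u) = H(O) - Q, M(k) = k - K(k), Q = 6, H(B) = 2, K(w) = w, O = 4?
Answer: 16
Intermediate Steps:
M(k) = 0 (M(k) = k - k = 0)
g(l, u) = -4 (g(l, u) = 2 - 1*6 = 2 - 6 = -4)
(g(3, 2) + M(-6))**2 = (-4 + 0)**2 = (-4)**2 = 16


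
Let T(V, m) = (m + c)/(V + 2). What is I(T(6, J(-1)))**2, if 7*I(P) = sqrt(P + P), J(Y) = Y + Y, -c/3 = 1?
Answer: -5/196 ≈ -0.025510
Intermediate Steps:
c = -3 (c = -3*1 = -3)
J(Y) = 2*Y
T(V, m) = (-3 + m)/(2 + V) (T(V, m) = (m - 3)/(V + 2) = (-3 + m)/(2 + V))
I(P) = sqrt(2)*sqrt(P)/7 (I(P) = sqrt(P + P)/7 = sqrt(2*P)/7 = (sqrt(2)*sqrt(P))/7 = sqrt(2)*sqrt(P)/7)
I(T(6, J(-1)))**2 = (sqrt(2)*sqrt((-3 + 2*(-1))/(2 + 6))/7)**2 = (sqrt(2)*sqrt((-3 - 2)/8)/7)**2 = (sqrt(2)*sqrt((1/8)*(-5))/7)**2 = (sqrt(2)*sqrt(-5/8)/7)**2 = (sqrt(2)*(I*sqrt(10)/4)/7)**2 = (I*sqrt(5)/14)**2 = -5/196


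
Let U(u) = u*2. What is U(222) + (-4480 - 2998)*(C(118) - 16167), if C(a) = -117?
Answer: 121772196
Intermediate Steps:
U(u) = 2*u
U(222) + (-4480 - 2998)*(C(118) - 16167) = 2*222 + (-4480 - 2998)*(-117 - 16167) = 444 - 7478*(-16284) = 444 + 121771752 = 121772196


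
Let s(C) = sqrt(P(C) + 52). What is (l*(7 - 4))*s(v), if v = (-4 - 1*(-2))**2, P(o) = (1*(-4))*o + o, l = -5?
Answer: -30*sqrt(10) ≈ -94.868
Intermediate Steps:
P(o) = -3*o (P(o) = -4*o + o = -3*o)
v = 4 (v = (-4 + 2)**2 = (-2)**2 = 4)
s(C) = sqrt(52 - 3*C) (s(C) = sqrt(-3*C + 52) = sqrt(52 - 3*C))
(l*(7 - 4))*s(v) = (-5*(7 - 4))*sqrt(52 - 3*4) = (-5*3)*sqrt(52 - 12) = -30*sqrt(10)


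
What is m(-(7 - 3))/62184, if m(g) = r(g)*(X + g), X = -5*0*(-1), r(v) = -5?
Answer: 5/15546 ≈ 0.00032163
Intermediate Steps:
X = 0 (X = 0*(-1) = 0)
m(g) = -5*g (m(g) = -5*(0 + g) = -5*g)
m(-(7 - 3))/62184 = -(-5)*(7 - 3)/62184 = -(-5)*4*(1/62184) = -5*(-4)*(1/62184) = 20*(1/62184) = 5/15546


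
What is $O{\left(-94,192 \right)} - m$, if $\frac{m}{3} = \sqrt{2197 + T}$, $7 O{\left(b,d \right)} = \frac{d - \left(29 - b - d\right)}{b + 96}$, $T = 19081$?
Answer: $\frac{261}{14} - 3 \sqrt{21278} \approx -418.97$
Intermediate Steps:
$O{\left(b,d \right)} = \frac{-29 + b + 2 d}{7 \left(96 + b\right)}$ ($O{\left(b,d \right)} = \frac{\left(d - \left(29 - b - d\right)\right) \frac{1}{b + 96}}{7} = \frac{\left(d + \left(-29 + b + d\right)\right) \frac{1}{96 + b}}{7} = \frac{\left(-29 + b + 2 d\right) \frac{1}{96 + b}}{7} = \frac{\frac{1}{96 + b} \left(-29 + b + 2 d\right)}{7} = \frac{-29 + b + 2 d}{7 \left(96 + b\right)}$)
$m = 3 \sqrt{21278}$ ($m = 3 \sqrt{2197 + 19081} = 3 \sqrt{21278} \approx 437.61$)
$O{\left(-94,192 \right)} - m = \frac{-29 - 94 + 2 \cdot 192}{7 \left(96 - 94\right)} - 3 \sqrt{21278} = \frac{-29 - 94 + 384}{7 \cdot 2} - 3 \sqrt{21278} = \frac{1}{7} \cdot \frac{1}{2} \cdot 261 - 3 \sqrt{21278} = \frac{261}{14} - 3 \sqrt{21278}$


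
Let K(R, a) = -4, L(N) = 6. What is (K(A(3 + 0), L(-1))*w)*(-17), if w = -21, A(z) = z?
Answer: -1428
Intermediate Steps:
(K(A(3 + 0), L(-1))*w)*(-17) = -4*(-21)*(-17) = 84*(-17) = -1428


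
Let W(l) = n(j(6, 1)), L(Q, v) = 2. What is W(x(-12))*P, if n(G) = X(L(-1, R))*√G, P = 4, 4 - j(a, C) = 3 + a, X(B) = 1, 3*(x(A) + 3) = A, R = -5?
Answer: 4*I*√5 ≈ 8.9443*I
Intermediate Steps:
x(A) = -3 + A/3
j(a, C) = 1 - a (j(a, C) = 4 - (3 + a) = 4 + (-3 - a) = 1 - a)
n(G) = √G (n(G) = 1*√G = √G)
W(l) = I*√5 (W(l) = √(1 - 1*6) = √(1 - 6) = √(-5) = I*√5)
W(x(-12))*P = (I*√5)*4 = 4*I*√5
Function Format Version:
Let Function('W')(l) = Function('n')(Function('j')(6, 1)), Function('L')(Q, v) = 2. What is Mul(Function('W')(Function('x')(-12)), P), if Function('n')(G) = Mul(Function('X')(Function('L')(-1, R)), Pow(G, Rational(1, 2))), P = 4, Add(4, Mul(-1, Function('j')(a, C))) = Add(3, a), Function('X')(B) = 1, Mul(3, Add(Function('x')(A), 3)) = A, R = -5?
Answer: Mul(4, I, Pow(5, Rational(1, 2))) ≈ Mul(8.9443, I)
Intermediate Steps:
Function('x')(A) = Add(-3, Mul(Rational(1, 3), A))
Function('j')(a, C) = Add(1, Mul(-1, a)) (Function('j')(a, C) = Add(4, Mul(-1, Add(3, a))) = Add(4, Add(-3, Mul(-1, a))) = Add(1, Mul(-1, a)))
Function('n')(G) = Pow(G, Rational(1, 2)) (Function('n')(G) = Mul(1, Pow(G, Rational(1, 2))) = Pow(G, Rational(1, 2)))
Function('W')(l) = Mul(I, Pow(5, Rational(1, 2))) (Function('W')(l) = Pow(Add(1, Mul(-1, 6)), Rational(1, 2)) = Pow(Add(1, -6), Rational(1, 2)) = Pow(-5, Rational(1, 2)) = Mul(I, Pow(5, Rational(1, 2))))
Mul(Function('W')(Function('x')(-12)), P) = Mul(Mul(I, Pow(5, Rational(1, 2))), 4) = Mul(4, I, Pow(5, Rational(1, 2)))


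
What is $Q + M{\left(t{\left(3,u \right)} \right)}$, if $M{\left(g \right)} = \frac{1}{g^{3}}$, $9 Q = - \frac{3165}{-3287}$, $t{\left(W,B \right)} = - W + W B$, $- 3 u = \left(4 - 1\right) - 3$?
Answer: $\frac{6208}{88749} \approx 0.06995$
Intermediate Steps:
$u = 0$ ($u = - \frac{\left(4 - 1\right) - 3}{3} = - \frac{3 - 3}{3} = \left(- \frac{1}{3}\right) 0 = 0$)
$t{\left(W,B \right)} = - W + B W$
$Q = \frac{1055}{9861}$ ($Q = \frac{\left(-3165\right) \frac{1}{-3287}}{9} = \frac{\left(-3165\right) \left(- \frac{1}{3287}\right)}{9} = \frac{1}{9} \cdot \frac{3165}{3287} = \frac{1055}{9861} \approx 0.10699$)
$M{\left(g \right)} = \frac{1}{g^{3}}$
$Q + M{\left(t{\left(3,u \right)} \right)} = \frac{1055}{9861} + \frac{1}{27 \left(-1 + 0\right)^{3}} = \frac{1055}{9861} + \frac{1}{-27} = \frac{1055}{9861} - \frac{1}{27} = \frac{6208}{88749}$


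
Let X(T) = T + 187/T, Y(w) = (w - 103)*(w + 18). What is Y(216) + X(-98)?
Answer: 2581525/98 ≈ 26342.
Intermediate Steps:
Y(w) = (-103 + w)*(18 + w)
Y(216) + X(-98) = (-1854 + 216² - 85*216) + (-98 + 187/(-98)) = (-1854 + 46656 - 18360) + (-98 + 187*(-1/98)) = 26442 + (-98 - 187/98) = 26442 - 9791/98 = 2581525/98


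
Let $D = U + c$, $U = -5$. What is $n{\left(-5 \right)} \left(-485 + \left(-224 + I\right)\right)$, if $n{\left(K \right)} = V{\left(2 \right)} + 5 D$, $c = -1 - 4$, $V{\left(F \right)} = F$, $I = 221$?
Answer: $23424$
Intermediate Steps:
$c = -5$
$D = -10$ ($D = -5 - 5 = -10$)
$n{\left(K \right)} = -48$ ($n{\left(K \right)} = 2 + 5 \left(-10\right) = 2 - 50 = -48$)
$n{\left(-5 \right)} \left(-485 + \left(-224 + I\right)\right) = - 48 \left(-485 + \left(-224 + 221\right)\right) = - 48 \left(-485 - 3\right) = \left(-48\right) \left(-488\right) = 23424$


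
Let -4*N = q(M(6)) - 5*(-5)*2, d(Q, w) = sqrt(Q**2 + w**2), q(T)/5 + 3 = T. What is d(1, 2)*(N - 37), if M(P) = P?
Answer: -213*sqrt(5)/4 ≈ -119.07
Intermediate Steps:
q(T) = -15 + 5*T
N = -65/4 (N = -((-15 + 5*6) - 5*(-5)*2)/4 = -((-15 + 30) + 25*2)/4 = -(15 + 50)/4 = -1/4*65 = -65/4 ≈ -16.250)
d(1, 2)*(N - 37) = sqrt(1**2 + 2**2)*(-65/4 - 37) = sqrt(1 + 4)*(-213/4) = sqrt(5)*(-213/4) = -213*sqrt(5)/4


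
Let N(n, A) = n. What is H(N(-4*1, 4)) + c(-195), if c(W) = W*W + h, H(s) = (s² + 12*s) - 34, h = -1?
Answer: 37958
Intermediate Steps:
H(s) = -34 + s² + 12*s
c(W) = -1 + W² (c(W) = W*W - 1 = W² - 1 = -1 + W²)
H(N(-4*1, 4)) + c(-195) = (-34 + (-4*1)² + 12*(-4*1)) + (-1 + (-195)²) = (-34 + (-4)² + 12*(-4)) + (-1 + 38025) = (-34 + 16 - 48) + 38024 = -66 + 38024 = 37958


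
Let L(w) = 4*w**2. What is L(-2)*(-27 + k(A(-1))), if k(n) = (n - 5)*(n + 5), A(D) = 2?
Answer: -768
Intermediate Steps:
k(n) = (-5 + n)*(5 + n)
L(-2)*(-27 + k(A(-1))) = (4*(-2)**2)*(-27 + (-25 + 2**2)) = (4*4)*(-27 + (-25 + 4)) = 16*(-27 - 21) = 16*(-48) = -768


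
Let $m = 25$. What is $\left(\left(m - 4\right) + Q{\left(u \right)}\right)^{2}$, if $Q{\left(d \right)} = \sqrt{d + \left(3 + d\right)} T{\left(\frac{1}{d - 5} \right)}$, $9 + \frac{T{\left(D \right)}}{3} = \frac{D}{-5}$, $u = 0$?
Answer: $\frac{1630377}{625} - \frac{28224 \sqrt{3}}{25} \approx 653.19$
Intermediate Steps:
$T{\left(D \right)} = -27 - \frac{3 D}{5}$ ($T{\left(D \right)} = -27 + 3 \frac{D}{-5} = -27 + 3 D \left(- \frac{1}{5}\right) = -27 + 3 \left(- \frac{D}{5}\right) = -27 - \frac{3 D}{5}$)
$Q{\left(d \right)} = \sqrt{3 + 2 d} \left(-27 - \frac{3}{5 \left(-5 + d\right)}\right)$ ($Q{\left(d \right)} = \sqrt{d + \left(3 + d\right)} \left(-27 - \frac{3}{5 \left(d - 5\right)}\right) = \sqrt{3 + 2 d} \left(-27 - \frac{3}{5 \left(-5 + d\right)}\right)$)
$\left(\left(m - 4\right) + Q{\left(u \right)}\right)^{2} = \left(\left(25 - 4\right) + \frac{\sqrt{3 + 2 \cdot 0} \left(\frac{672}{5} - 0\right)}{-5 + 0}\right)^{2} = \left(\left(25 - 4\right) + \frac{\sqrt{3 + 0} \left(\frac{672}{5} + 0\right)}{-5}\right)^{2} = \left(21 - \frac{1}{5} \sqrt{3} \cdot \frac{672}{5}\right)^{2} = \left(21 - \frac{672 \sqrt{3}}{25}\right)^{2}$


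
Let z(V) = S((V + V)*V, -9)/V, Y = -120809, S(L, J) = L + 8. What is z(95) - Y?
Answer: 11494913/95 ≈ 1.2100e+5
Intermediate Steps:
S(L, J) = 8 + L
z(V) = (8 + 2*V²)/V (z(V) = (8 + (V + V)*V)/V = (8 + (2*V)*V)/V = (8 + 2*V²)/V)
z(95) - Y = (2*95 + 8/95) - 1*(-120809) = (190 + 8*(1/95)) + 120809 = (190 + 8/95) + 120809 = 18058/95 + 120809 = 11494913/95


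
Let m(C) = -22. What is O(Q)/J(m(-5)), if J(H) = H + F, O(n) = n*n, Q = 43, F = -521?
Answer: -1849/543 ≈ -3.4052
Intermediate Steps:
O(n) = n**2
J(H) = -521 + H (J(H) = H - 521 = -521 + H)
O(Q)/J(m(-5)) = 43**2/(-521 - 22) = 1849/(-543) = 1849*(-1/543) = -1849/543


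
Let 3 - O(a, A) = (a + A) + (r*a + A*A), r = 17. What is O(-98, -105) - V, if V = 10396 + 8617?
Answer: -28166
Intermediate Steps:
O(a, A) = 3 - A - A² - 18*a (O(a, A) = 3 - ((a + A) + (17*a + A*A)) = 3 - ((A + a) + (17*a + A²)) = 3 - ((A + a) + (A² + 17*a)) = 3 - (A + A² + 18*a) = 3 + (-A - A² - 18*a) = 3 - A - A² - 18*a)
V = 19013
O(-98, -105) - V = (3 - 1*(-105) - 1*(-105)² - 18*(-98)) - 1*19013 = (3 + 105 - 1*11025 + 1764) - 19013 = (3 + 105 - 11025 + 1764) - 19013 = -9153 - 19013 = -28166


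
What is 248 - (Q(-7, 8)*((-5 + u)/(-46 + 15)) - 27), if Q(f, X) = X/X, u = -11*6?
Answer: 8454/31 ≈ 272.71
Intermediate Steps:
u = -66
Q(f, X) = 1
248 - (Q(-7, 8)*((-5 + u)/(-46 + 15)) - 27) = 248 - (1*((-5 - 66)/(-46 + 15)) - 27) = 248 - (1*(-71/(-31)) - 27) = 248 - (1*(-71*(-1/31)) - 27) = 248 - (1*(71/31) - 27) = 248 - (71/31 - 27) = 248 - 1*(-766/31) = 248 + 766/31 = 8454/31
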